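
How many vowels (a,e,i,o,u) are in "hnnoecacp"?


Input: hnnoecacp
Checking each character:
  'h' at position 0: consonant
  'n' at position 1: consonant
  'n' at position 2: consonant
  'o' at position 3: vowel (running total: 1)
  'e' at position 4: vowel (running total: 2)
  'c' at position 5: consonant
  'a' at position 6: vowel (running total: 3)
  'c' at position 7: consonant
  'p' at position 8: consonant
Total vowels: 3

3


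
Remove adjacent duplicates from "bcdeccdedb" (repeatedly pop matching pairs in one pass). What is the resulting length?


Input: bcdeccdedb
Stack-based adjacent duplicate removal:
  Read 'b': push. Stack: b
  Read 'c': push. Stack: bc
  Read 'd': push. Stack: bcd
  Read 'e': push. Stack: bcde
  Read 'c': push. Stack: bcdec
  Read 'c': matches stack top 'c' => pop. Stack: bcde
  Read 'd': push. Stack: bcded
  Read 'e': push. Stack: bcdede
  Read 'd': push. Stack: bcdeded
  Read 'b': push. Stack: bcdededb
Final stack: "bcdededb" (length 8)

8


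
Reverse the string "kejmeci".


Input: kejmeci
Reading characters right to left:
  Position 6: 'i'
  Position 5: 'c'
  Position 4: 'e'
  Position 3: 'm'
  Position 2: 'j'
  Position 1: 'e'
  Position 0: 'k'
Reversed: icemjek

icemjek


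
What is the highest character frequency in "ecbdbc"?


Input: ecbdbc
Character counts:
  'b': 2
  'c': 2
  'd': 1
  'e': 1
Maximum frequency: 2

2


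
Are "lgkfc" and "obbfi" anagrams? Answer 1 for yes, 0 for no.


Strings: "lgkfc", "obbfi"
Sorted first:  cfgkl
Sorted second: bbfio
Differ at position 0: 'c' vs 'b' => not anagrams

0


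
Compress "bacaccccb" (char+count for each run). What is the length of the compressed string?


Input: bacaccccb
Runs:
  'b' x 1 => "b1"
  'a' x 1 => "a1"
  'c' x 1 => "c1"
  'a' x 1 => "a1"
  'c' x 4 => "c4"
  'b' x 1 => "b1"
Compressed: "b1a1c1a1c4b1"
Compressed length: 12

12


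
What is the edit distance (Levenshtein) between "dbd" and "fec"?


Computing edit distance: "dbd" -> "fec"
DP table:
           f    e    c
      0    1    2    3
  d   1    1    2    3
  b   2    2    2    3
  d   3    3    3    3
Edit distance = dp[3][3] = 3

3


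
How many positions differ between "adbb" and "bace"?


Comparing "adbb" and "bace" position by position:
  Position 0: 'a' vs 'b' => DIFFER
  Position 1: 'd' vs 'a' => DIFFER
  Position 2: 'b' vs 'c' => DIFFER
  Position 3: 'b' vs 'e' => DIFFER
Positions that differ: 4

4


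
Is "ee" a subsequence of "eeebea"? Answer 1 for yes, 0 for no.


Check if "ee" is a subsequence of "eeebea"
Greedy scan:
  Position 0 ('e'): matches sub[0] = 'e'
  Position 1 ('e'): matches sub[1] = 'e'
  Position 2 ('e'): no match needed
  Position 3 ('b'): no match needed
  Position 4 ('e'): no match needed
  Position 5 ('a'): no match needed
All 2 characters matched => is a subsequence

1


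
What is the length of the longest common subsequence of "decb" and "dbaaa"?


LCS of "decb" and "dbaaa"
DP table:
           d    b    a    a    a
      0    0    0    0    0    0
  d   0    1    1    1    1    1
  e   0    1    1    1    1    1
  c   0    1    1    1    1    1
  b   0    1    2    2    2    2
LCS length = dp[4][5] = 2

2


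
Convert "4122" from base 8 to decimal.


Input: "4122" in base 8
Positional expansion:
  Digit '4' (value 4) x 8^3 = 2048
  Digit '1' (value 1) x 8^2 = 64
  Digit '2' (value 2) x 8^1 = 16
  Digit '2' (value 2) x 8^0 = 2
Sum = 2130

2130


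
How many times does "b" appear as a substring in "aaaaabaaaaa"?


Searching for "b" in "aaaaabaaaaa"
Scanning each position:
  Position 0: "a" => no
  Position 1: "a" => no
  Position 2: "a" => no
  Position 3: "a" => no
  Position 4: "a" => no
  Position 5: "b" => MATCH
  Position 6: "a" => no
  Position 7: "a" => no
  Position 8: "a" => no
  Position 9: "a" => no
  Position 10: "a" => no
Total occurrences: 1

1


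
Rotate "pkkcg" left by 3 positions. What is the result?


Input: "pkkcg", rotate left by 3
First 3 characters: "pkk"
Remaining characters: "cg"
Concatenate remaining + first: "cg" + "pkk" = "cgpkk"

cgpkk


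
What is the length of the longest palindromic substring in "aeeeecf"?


Input: "aeeeecf"
Checking substrings for palindromes:
  [1:5] "eeee" (len 4) => palindrome
  [1:4] "eee" (len 3) => palindrome
  [2:5] "eee" (len 3) => palindrome
  [1:3] "ee" (len 2) => palindrome
  [2:4] "ee" (len 2) => palindrome
  [3:5] "ee" (len 2) => palindrome
Longest palindromic substring: "eeee" with length 4

4


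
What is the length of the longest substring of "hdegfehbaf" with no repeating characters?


Input: "hdegfehbaf"
Sliding window (track last position of each char):
  Position 0 ('h'): window [0,0] length 1 -- new best
  Position 1 ('d'): window [0,1] length 2 -- new best
  Position 2 ('e'): window [0,2] length 3 -- new best
  Position 3 ('g'): window [0,3] length 4 -- new best
  Position 4 ('f'): window [0,4] length 5 -- new best
  Position 5 ('e'): repeat (last at 2), move window start to 3
  Position 5 ('e'): window [3,5] length 3
  Position 6 ('h'): window [3,6] length 4
  Position 7 ('b'): window [3,7] length 5
  Position 8 ('a'): window [3,8] length 6 -- new best
  Position 9 ('f'): repeat (last at 4), move window start to 5
  Position 9 ('f'): window [5,9] length 5
Longest substring with no repeats: "gfehba" with length 6

6


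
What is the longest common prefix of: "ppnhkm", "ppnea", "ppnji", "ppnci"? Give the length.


Words: ppnhkm, ppnea, ppnji, ppnci
  Position 0: all 'p' => match
  Position 1: all 'p' => match
  Position 2: all 'n' => match
  Position 3: ('h', 'e', 'j', 'c') => mismatch, stop
LCP = "ppn" (length 3)

3


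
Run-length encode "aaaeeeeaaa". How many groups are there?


Input: aaaeeeeaaa
Scanning for consecutive runs:
  Group 1: 'a' x 3 (positions 0-2)
  Group 2: 'e' x 4 (positions 3-6)
  Group 3: 'a' x 3 (positions 7-9)
Total groups: 3

3


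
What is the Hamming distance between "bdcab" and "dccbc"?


Comparing "bdcab" and "dccbc" position by position:
  Position 0: 'b' vs 'd' => differ
  Position 1: 'd' vs 'c' => differ
  Position 2: 'c' vs 'c' => same
  Position 3: 'a' vs 'b' => differ
  Position 4: 'b' vs 'c' => differ
Total differences (Hamming distance): 4

4


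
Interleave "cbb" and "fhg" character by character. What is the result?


Interleaving "cbb" and "fhg":
  Position 0: 'c' from first, 'f' from second => "cf"
  Position 1: 'b' from first, 'h' from second => "bh"
  Position 2: 'b' from first, 'g' from second => "bg"
Result: cfbhbg

cfbhbg


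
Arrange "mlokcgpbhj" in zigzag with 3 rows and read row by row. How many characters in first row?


Zigzag "mlokcgpbhj" into 3 rows:
Placing characters:
  'm' => row 0
  'l' => row 1
  'o' => row 2
  'k' => row 1
  'c' => row 0
  'g' => row 1
  'p' => row 2
  'b' => row 1
  'h' => row 0
  'j' => row 1
Rows:
  Row 0: "mch"
  Row 1: "lkgbj"
  Row 2: "op"
First row length: 3

3


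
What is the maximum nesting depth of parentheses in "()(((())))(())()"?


Input: "()(((())))(())()"
Tracking depth:
  Position 0 '(': depth becomes 1
  Position 1 ')': depth becomes 0
  Position 2 '(': depth becomes 1
  Position 3 '(': depth becomes 2
  Position 4 '(': depth becomes 3
  Position 5 '(': depth becomes 4
  Position 6 ')': depth becomes 3
  Position 7 ')': depth becomes 2
  Position 8 ')': depth becomes 1
  Position 9 ')': depth becomes 0
  Position 10 '(': depth becomes 1
  Position 11 '(': depth becomes 2
  Position 12 ')': depth becomes 1
  Position 13 ')': depth becomes 0
  Position 14 '(': depth becomes 1
  Position 15 ')': depth becomes 0
Maximum depth reached: 4

4


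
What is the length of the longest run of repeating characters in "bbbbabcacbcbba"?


Input: "bbbbabcacbcbba"
Scanning for longest run:
  Position 1 ('b'): continues run of 'b', length=2
  Position 2 ('b'): continues run of 'b', length=3
  Position 3 ('b'): continues run of 'b', length=4
  Position 4 ('a'): new char, reset run to 1
  Position 5 ('b'): new char, reset run to 1
  Position 6 ('c'): new char, reset run to 1
  Position 7 ('a'): new char, reset run to 1
  Position 8 ('c'): new char, reset run to 1
  Position 9 ('b'): new char, reset run to 1
  Position 10 ('c'): new char, reset run to 1
  Position 11 ('b'): new char, reset run to 1
  Position 12 ('b'): continues run of 'b', length=2
  Position 13 ('a'): new char, reset run to 1
Longest run: 'b' with length 4

4


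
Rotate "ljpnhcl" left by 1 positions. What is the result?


Input: "ljpnhcl", rotate left by 1
First 1 characters: "l"
Remaining characters: "jpnhcl"
Concatenate remaining + first: "jpnhcl" + "l" = "jpnhcll"

jpnhcll


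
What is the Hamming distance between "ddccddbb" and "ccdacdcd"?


Comparing "ddccddbb" and "ccdacdcd" position by position:
  Position 0: 'd' vs 'c' => differ
  Position 1: 'd' vs 'c' => differ
  Position 2: 'c' vs 'd' => differ
  Position 3: 'c' vs 'a' => differ
  Position 4: 'd' vs 'c' => differ
  Position 5: 'd' vs 'd' => same
  Position 6: 'b' vs 'c' => differ
  Position 7: 'b' vs 'd' => differ
Total differences (Hamming distance): 7

7


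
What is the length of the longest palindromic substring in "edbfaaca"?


Input: "edbfaaca"
Checking substrings for palindromes:
  [5:8] "aca" (len 3) => palindrome
  [4:6] "aa" (len 2) => palindrome
Longest palindromic substring: "aca" with length 3

3


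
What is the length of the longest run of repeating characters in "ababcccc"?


Input: "ababcccc"
Scanning for longest run:
  Position 1 ('b'): new char, reset run to 1
  Position 2 ('a'): new char, reset run to 1
  Position 3 ('b'): new char, reset run to 1
  Position 4 ('c'): new char, reset run to 1
  Position 5 ('c'): continues run of 'c', length=2
  Position 6 ('c'): continues run of 'c', length=3
  Position 7 ('c'): continues run of 'c', length=4
Longest run: 'c' with length 4

4


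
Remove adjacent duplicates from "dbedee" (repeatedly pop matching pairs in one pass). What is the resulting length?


Input: dbedee
Stack-based adjacent duplicate removal:
  Read 'd': push. Stack: d
  Read 'b': push. Stack: db
  Read 'e': push. Stack: dbe
  Read 'd': push. Stack: dbed
  Read 'e': push. Stack: dbede
  Read 'e': matches stack top 'e' => pop. Stack: dbed
Final stack: "dbed" (length 4)

4


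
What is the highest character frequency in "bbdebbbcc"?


Input: bbdebbbcc
Character counts:
  'b': 5
  'c': 2
  'd': 1
  'e': 1
Maximum frequency: 5

5


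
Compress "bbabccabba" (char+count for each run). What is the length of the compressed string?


Input: bbabccabba
Runs:
  'b' x 2 => "b2"
  'a' x 1 => "a1"
  'b' x 1 => "b1"
  'c' x 2 => "c2"
  'a' x 1 => "a1"
  'b' x 2 => "b2"
  'a' x 1 => "a1"
Compressed: "b2a1b1c2a1b2a1"
Compressed length: 14

14


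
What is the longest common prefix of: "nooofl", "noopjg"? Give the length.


Words: nooofl, noopjg
  Position 0: all 'n' => match
  Position 1: all 'o' => match
  Position 2: all 'o' => match
  Position 3: ('o', 'p') => mismatch, stop
LCP = "noo" (length 3)

3


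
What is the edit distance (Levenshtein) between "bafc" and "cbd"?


Computing edit distance: "bafc" -> "cbd"
DP table:
           c    b    d
      0    1    2    3
  b   1    1    1    2
  a   2    2    2    2
  f   3    3    3    3
  c   4    3    4    4
Edit distance = dp[4][3] = 4

4


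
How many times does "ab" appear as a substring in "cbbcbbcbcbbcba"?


Searching for "ab" in "cbbcbbcbcbbcba"
Scanning each position:
  Position 0: "cb" => no
  Position 1: "bb" => no
  Position 2: "bc" => no
  Position 3: "cb" => no
  Position 4: "bb" => no
  Position 5: "bc" => no
  Position 6: "cb" => no
  Position 7: "bc" => no
  Position 8: "cb" => no
  Position 9: "bb" => no
  Position 10: "bc" => no
  Position 11: "cb" => no
  Position 12: "ba" => no
Total occurrences: 0

0


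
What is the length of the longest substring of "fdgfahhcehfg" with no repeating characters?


Input: "fdgfahhcehfg"
Sliding window (track last position of each char):
  Position 0 ('f'): window [0,0] length 1 -- new best
  Position 1 ('d'): window [0,1] length 2 -- new best
  Position 2 ('g'): window [0,2] length 3 -- new best
  Position 3 ('f'): repeat (last at 0), move window start to 1
  Position 3 ('f'): window [1,3] length 3
  Position 4 ('a'): window [1,4] length 4 -- new best
  Position 5 ('h'): window [1,5] length 5 -- new best
  Position 6 ('h'): repeat (last at 5), move window start to 6
  Position 6 ('h'): window [6,6] length 1
  Position 7 ('c'): window [6,7] length 2
  Position 8 ('e'): window [6,8] length 3
  Position 9 ('h'): repeat (last at 6), move window start to 7
  Position 9 ('h'): window [7,9] length 3
  Position 10 ('f'): window [7,10] length 4
  Position 11 ('g'): window [7,11] length 5
Longest substring with no repeats: "dgfah" with length 5

5


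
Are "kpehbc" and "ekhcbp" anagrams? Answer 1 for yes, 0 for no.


Strings: "kpehbc", "ekhcbp"
Sorted first:  bcehkp
Sorted second: bcehkp
Sorted forms match => anagrams

1


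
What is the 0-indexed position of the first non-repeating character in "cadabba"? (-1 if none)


Input: cadabba
Character frequencies:
  'a': 3
  'b': 2
  'c': 1
  'd': 1
Scanning left to right for freq == 1:
  Position 0 ('c'): unique! => answer = 0

0


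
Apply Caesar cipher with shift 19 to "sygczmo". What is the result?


Caesar cipher: shift "sygczmo" by 19
  's' (pos 18) + 19 = pos 11 = 'l'
  'y' (pos 24) + 19 = pos 17 = 'r'
  'g' (pos 6) + 19 = pos 25 = 'z'
  'c' (pos 2) + 19 = pos 21 = 'v'
  'z' (pos 25) + 19 = pos 18 = 's'
  'm' (pos 12) + 19 = pos 5 = 'f'
  'o' (pos 14) + 19 = pos 7 = 'h'
Result: lrzvsfh

lrzvsfh


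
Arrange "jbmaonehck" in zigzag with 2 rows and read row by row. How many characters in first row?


Zigzag "jbmaonehck" into 2 rows:
Placing characters:
  'j' => row 0
  'b' => row 1
  'm' => row 0
  'a' => row 1
  'o' => row 0
  'n' => row 1
  'e' => row 0
  'h' => row 1
  'c' => row 0
  'k' => row 1
Rows:
  Row 0: "jmoec"
  Row 1: "banhk"
First row length: 5

5


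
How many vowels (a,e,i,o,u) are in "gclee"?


Input: gclee
Checking each character:
  'g' at position 0: consonant
  'c' at position 1: consonant
  'l' at position 2: consonant
  'e' at position 3: vowel (running total: 1)
  'e' at position 4: vowel (running total: 2)
Total vowels: 2

2


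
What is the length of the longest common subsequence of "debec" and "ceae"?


LCS of "debec" and "ceae"
DP table:
           c    e    a    e
      0    0    0    0    0
  d   0    0    0    0    0
  e   0    0    1    1    1
  b   0    0    1    1    1
  e   0    0    1    1    2
  c   0    1    1    1    2
LCS length = dp[5][4] = 2

2


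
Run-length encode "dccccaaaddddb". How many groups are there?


Input: dccccaaaddddb
Scanning for consecutive runs:
  Group 1: 'd' x 1 (positions 0-0)
  Group 2: 'c' x 4 (positions 1-4)
  Group 3: 'a' x 3 (positions 5-7)
  Group 4: 'd' x 4 (positions 8-11)
  Group 5: 'b' x 1 (positions 12-12)
Total groups: 5

5


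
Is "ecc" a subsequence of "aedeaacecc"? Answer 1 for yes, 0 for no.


Check if "ecc" is a subsequence of "aedeaacecc"
Greedy scan:
  Position 0 ('a'): no match needed
  Position 1 ('e'): matches sub[0] = 'e'
  Position 2 ('d'): no match needed
  Position 3 ('e'): no match needed
  Position 4 ('a'): no match needed
  Position 5 ('a'): no match needed
  Position 6 ('c'): matches sub[1] = 'c'
  Position 7 ('e'): no match needed
  Position 8 ('c'): matches sub[2] = 'c'
  Position 9 ('c'): no match needed
All 3 characters matched => is a subsequence

1


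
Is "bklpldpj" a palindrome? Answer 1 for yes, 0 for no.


Input: bklpldpj
Reversed: jpdlplkb
  Compare pos 0 ('b') with pos 7 ('j'): MISMATCH
  Compare pos 1 ('k') with pos 6 ('p'): MISMATCH
  Compare pos 2 ('l') with pos 5 ('d'): MISMATCH
  Compare pos 3 ('p') with pos 4 ('l'): MISMATCH
Result: not a palindrome

0


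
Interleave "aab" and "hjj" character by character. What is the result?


Interleaving "aab" and "hjj":
  Position 0: 'a' from first, 'h' from second => "ah"
  Position 1: 'a' from first, 'j' from second => "aj"
  Position 2: 'b' from first, 'j' from second => "bj"
Result: ahajbj

ahajbj


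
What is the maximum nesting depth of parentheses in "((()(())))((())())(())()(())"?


Input: "((()(())))((())())(())()(())"
Tracking depth:
  Position 0 '(': depth becomes 1
  Position 1 '(': depth becomes 2
  Position 2 '(': depth becomes 3
  Position 3 ')': depth becomes 2
  Position 4 '(': depth becomes 3
  Position 5 '(': depth becomes 4
  Position 6 ')': depth becomes 3
  Position 7 ')': depth becomes 2
  Position 8 ')': depth becomes 1
  Position 9 ')': depth becomes 0
  Position 10 '(': depth becomes 1
  Position 11 '(': depth becomes 2
  Position 12 '(': depth becomes 3
  Position 13 ')': depth becomes 2
  Position 14 ')': depth becomes 1
  Position 15 '(': depth becomes 2
  Position 16 ')': depth becomes 1
  Position 17 ')': depth becomes 0
  Position 18 '(': depth becomes 1
  Position 19 '(': depth becomes 2
  Position 20 ')': depth becomes 1
  Position 21 ')': depth becomes 0
  Position 22 '(': depth becomes 1
  Position 23 ')': depth becomes 0
  Position 24 '(': depth becomes 1
  Position 25 '(': depth becomes 2
  Position 26 ')': depth becomes 1
  Position 27 ')': depth becomes 0
Maximum depth reached: 4

4


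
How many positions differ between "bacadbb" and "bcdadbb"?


Comparing "bacadbb" and "bcdadbb" position by position:
  Position 0: 'b' vs 'b' => same
  Position 1: 'a' vs 'c' => DIFFER
  Position 2: 'c' vs 'd' => DIFFER
  Position 3: 'a' vs 'a' => same
  Position 4: 'd' vs 'd' => same
  Position 5: 'b' vs 'b' => same
  Position 6: 'b' vs 'b' => same
Positions that differ: 2

2


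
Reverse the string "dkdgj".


Input: dkdgj
Reading characters right to left:
  Position 4: 'j'
  Position 3: 'g'
  Position 2: 'd'
  Position 1: 'k'
  Position 0: 'd'
Reversed: jgdkd

jgdkd


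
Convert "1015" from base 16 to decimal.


Input: "1015" in base 16
Positional expansion:
  Digit '1' (value 1) x 16^3 = 4096
  Digit '0' (value 0) x 16^2 = 0
  Digit '1' (value 1) x 16^1 = 16
  Digit '5' (value 5) x 16^0 = 5
Sum = 4117

4117


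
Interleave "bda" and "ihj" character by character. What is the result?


Interleaving "bda" and "ihj":
  Position 0: 'b' from first, 'i' from second => "bi"
  Position 1: 'd' from first, 'h' from second => "dh"
  Position 2: 'a' from first, 'j' from second => "aj"
Result: bidhaj

bidhaj


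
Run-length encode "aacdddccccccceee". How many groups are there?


Input: aacdddccccccceee
Scanning for consecutive runs:
  Group 1: 'a' x 2 (positions 0-1)
  Group 2: 'c' x 1 (positions 2-2)
  Group 3: 'd' x 3 (positions 3-5)
  Group 4: 'c' x 7 (positions 6-12)
  Group 5: 'e' x 3 (positions 13-15)
Total groups: 5

5


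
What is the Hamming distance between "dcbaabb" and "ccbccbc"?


Comparing "dcbaabb" and "ccbccbc" position by position:
  Position 0: 'd' vs 'c' => differ
  Position 1: 'c' vs 'c' => same
  Position 2: 'b' vs 'b' => same
  Position 3: 'a' vs 'c' => differ
  Position 4: 'a' vs 'c' => differ
  Position 5: 'b' vs 'b' => same
  Position 6: 'b' vs 'c' => differ
Total differences (Hamming distance): 4

4


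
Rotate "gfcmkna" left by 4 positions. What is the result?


Input: "gfcmkna", rotate left by 4
First 4 characters: "gfcm"
Remaining characters: "kna"
Concatenate remaining + first: "kna" + "gfcm" = "knagfcm"

knagfcm


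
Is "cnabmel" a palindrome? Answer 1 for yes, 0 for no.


Input: cnabmel
Reversed: lembanc
  Compare pos 0 ('c') with pos 6 ('l'): MISMATCH
  Compare pos 1 ('n') with pos 5 ('e'): MISMATCH
  Compare pos 2 ('a') with pos 4 ('m'): MISMATCH
Result: not a palindrome

0


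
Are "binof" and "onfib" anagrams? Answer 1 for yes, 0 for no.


Strings: "binof", "onfib"
Sorted first:  bfino
Sorted second: bfino
Sorted forms match => anagrams

1


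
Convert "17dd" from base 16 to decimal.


Input: "17dd" in base 16
Positional expansion:
  Digit '1' (value 1) x 16^3 = 4096
  Digit '7' (value 7) x 16^2 = 1792
  Digit 'd' (value 13) x 16^1 = 208
  Digit 'd' (value 13) x 16^0 = 13
Sum = 6109

6109


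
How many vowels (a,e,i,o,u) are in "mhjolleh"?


Input: mhjolleh
Checking each character:
  'm' at position 0: consonant
  'h' at position 1: consonant
  'j' at position 2: consonant
  'o' at position 3: vowel (running total: 1)
  'l' at position 4: consonant
  'l' at position 5: consonant
  'e' at position 6: vowel (running total: 2)
  'h' at position 7: consonant
Total vowels: 2

2


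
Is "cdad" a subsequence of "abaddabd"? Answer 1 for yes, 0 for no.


Check if "cdad" is a subsequence of "abaddabd"
Greedy scan:
  Position 0 ('a'): no match needed
  Position 1 ('b'): no match needed
  Position 2 ('a'): no match needed
  Position 3 ('d'): no match needed
  Position 4 ('d'): no match needed
  Position 5 ('a'): no match needed
  Position 6 ('b'): no match needed
  Position 7 ('d'): no match needed
Only matched 0/4 characters => not a subsequence

0


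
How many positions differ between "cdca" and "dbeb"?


Comparing "cdca" and "dbeb" position by position:
  Position 0: 'c' vs 'd' => DIFFER
  Position 1: 'd' vs 'b' => DIFFER
  Position 2: 'c' vs 'e' => DIFFER
  Position 3: 'a' vs 'b' => DIFFER
Positions that differ: 4

4


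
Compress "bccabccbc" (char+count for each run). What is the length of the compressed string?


Input: bccabccbc
Runs:
  'b' x 1 => "b1"
  'c' x 2 => "c2"
  'a' x 1 => "a1"
  'b' x 1 => "b1"
  'c' x 2 => "c2"
  'b' x 1 => "b1"
  'c' x 1 => "c1"
Compressed: "b1c2a1b1c2b1c1"
Compressed length: 14

14


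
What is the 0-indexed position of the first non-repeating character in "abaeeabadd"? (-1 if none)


Input: abaeeabadd
Character frequencies:
  'a': 4
  'b': 2
  'd': 2
  'e': 2
Scanning left to right for freq == 1:
  Position 0 ('a'): freq=4, skip
  Position 1 ('b'): freq=2, skip
  Position 2 ('a'): freq=4, skip
  Position 3 ('e'): freq=2, skip
  Position 4 ('e'): freq=2, skip
  Position 5 ('a'): freq=4, skip
  Position 6 ('b'): freq=2, skip
  Position 7 ('a'): freq=4, skip
  Position 8 ('d'): freq=2, skip
  Position 9 ('d'): freq=2, skip
  No unique character found => answer = -1

-1


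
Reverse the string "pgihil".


Input: pgihil
Reading characters right to left:
  Position 5: 'l'
  Position 4: 'i'
  Position 3: 'h'
  Position 2: 'i'
  Position 1: 'g'
  Position 0: 'p'
Reversed: lihigp

lihigp


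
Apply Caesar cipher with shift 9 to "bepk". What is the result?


Caesar cipher: shift "bepk" by 9
  'b' (pos 1) + 9 = pos 10 = 'k'
  'e' (pos 4) + 9 = pos 13 = 'n'
  'p' (pos 15) + 9 = pos 24 = 'y'
  'k' (pos 10) + 9 = pos 19 = 't'
Result: knyt

knyt


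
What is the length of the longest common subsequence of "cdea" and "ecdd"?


LCS of "cdea" and "ecdd"
DP table:
           e    c    d    d
      0    0    0    0    0
  c   0    0    1    1    1
  d   0    0    1    2    2
  e   0    1    1    2    2
  a   0    1    1    2    2
LCS length = dp[4][4] = 2

2


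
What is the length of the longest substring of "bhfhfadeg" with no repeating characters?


Input: "bhfhfadeg"
Sliding window (track last position of each char):
  Position 0 ('b'): window [0,0] length 1 -- new best
  Position 1 ('h'): window [0,1] length 2 -- new best
  Position 2 ('f'): window [0,2] length 3 -- new best
  Position 3 ('h'): repeat (last at 1), move window start to 2
  Position 3 ('h'): window [2,3] length 2
  Position 4 ('f'): repeat (last at 2), move window start to 3
  Position 4 ('f'): window [3,4] length 2
  Position 5 ('a'): window [3,5] length 3
  Position 6 ('d'): window [3,6] length 4 -- new best
  Position 7 ('e'): window [3,7] length 5 -- new best
  Position 8 ('g'): window [3,8] length 6 -- new best
Longest substring with no repeats: "hfadeg" with length 6

6


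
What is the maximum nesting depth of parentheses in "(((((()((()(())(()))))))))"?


Input: "(((((()((()(())(()))))))))"
Tracking depth:
  Position 0 '(': depth becomes 1
  Position 1 '(': depth becomes 2
  Position 2 '(': depth becomes 3
  Position 3 '(': depth becomes 4
  Position 4 '(': depth becomes 5
  Position 5 '(': depth becomes 6
  Position 6 ')': depth becomes 5
  Position 7 '(': depth becomes 6
  Position 8 '(': depth becomes 7
  Position 9 '(': depth becomes 8
  Position 10 ')': depth becomes 7
  Position 11 '(': depth becomes 8
  Position 12 '(': depth becomes 9
  Position 13 ')': depth becomes 8
  Position 14 ')': depth becomes 7
  Position 15 '(': depth becomes 8
  Position 16 '(': depth becomes 9
  Position 17 ')': depth becomes 8
  Position 18 ')': depth becomes 7
  Position 19 ')': depth becomes 6
  Position 20 ')': depth becomes 5
  Position 21 ')': depth becomes 4
  Position 22 ')': depth becomes 3
  Position 23 ')': depth becomes 2
  Position 24 ')': depth becomes 1
  Position 25 ')': depth becomes 0
Maximum depth reached: 9

9


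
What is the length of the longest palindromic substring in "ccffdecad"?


Input: "ccffdecad"
Checking substrings for palindromes:
  [0:2] "cc" (len 2) => palindrome
  [2:4] "ff" (len 2) => palindrome
Longest palindromic substring: "cc" with length 2

2


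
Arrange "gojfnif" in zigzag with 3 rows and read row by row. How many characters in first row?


Zigzag "gojfnif" into 3 rows:
Placing characters:
  'g' => row 0
  'o' => row 1
  'j' => row 2
  'f' => row 1
  'n' => row 0
  'i' => row 1
  'f' => row 2
Rows:
  Row 0: "gn"
  Row 1: "ofi"
  Row 2: "jf"
First row length: 2

2


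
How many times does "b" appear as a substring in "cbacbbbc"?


Searching for "b" in "cbacbbbc"
Scanning each position:
  Position 0: "c" => no
  Position 1: "b" => MATCH
  Position 2: "a" => no
  Position 3: "c" => no
  Position 4: "b" => MATCH
  Position 5: "b" => MATCH
  Position 6: "b" => MATCH
  Position 7: "c" => no
Total occurrences: 4

4


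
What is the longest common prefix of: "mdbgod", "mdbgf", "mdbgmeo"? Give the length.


Words: mdbgod, mdbgf, mdbgmeo
  Position 0: all 'm' => match
  Position 1: all 'd' => match
  Position 2: all 'b' => match
  Position 3: all 'g' => match
  Position 4: ('o', 'f', 'm') => mismatch, stop
LCP = "mdbg" (length 4)

4


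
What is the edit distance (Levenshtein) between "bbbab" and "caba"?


Computing edit distance: "bbbab" -> "caba"
DP table:
           c    a    b    a
      0    1    2    3    4
  b   1    1    2    2    3
  b   2    2    2    2    3
  b   3    3    3    2    3
  a   4    4    3    3    2
  b   5    5    4    3    3
Edit distance = dp[5][4] = 3

3


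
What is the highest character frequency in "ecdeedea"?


Input: ecdeedea
Character counts:
  'a': 1
  'c': 1
  'd': 2
  'e': 4
Maximum frequency: 4

4


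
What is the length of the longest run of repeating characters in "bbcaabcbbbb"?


Input: "bbcaabcbbbb"
Scanning for longest run:
  Position 1 ('b'): continues run of 'b', length=2
  Position 2 ('c'): new char, reset run to 1
  Position 3 ('a'): new char, reset run to 1
  Position 4 ('a'): continues run of 'a', length=2
  Position 5 ('b'): new char, reset run to 1
  Position 6 ('c'): new char, reset run to 1
  Position 7 ('b'): new char, reset run to 1
  Position 8 ('b'): continues run of 'b', length=2
  Position 9 ('b'): continues run of 'b', length=3
  Position 10 ('b'): continues run of 'b', length=4
Longest run: 'b' with length 4

4


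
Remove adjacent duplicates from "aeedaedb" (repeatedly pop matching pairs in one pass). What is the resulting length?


Input: aeedaedb
Stack-based adjacent duplicate removal:
  Read 'a': push. Stack: a
  Read 'e': push. Stack: ae
  Read 'e': matches stack top 'e' => pop. Stack: a
  Read 'd': push. Stack: ad
  Read 'a': push. Stack: ada
  Read 'e': push. Stack: adae
  Read 'd': push. Stack: adaed
  Read 'b': push. Stack: adaedb
Final stack: "adaedb" (length 6)

6


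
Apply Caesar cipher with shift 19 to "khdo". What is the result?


Caesar cipher: shift "khdo" by 19
  'k' (pos 10) + 19 = pos 3 = 'd'
  'h' (pos 7) + 19 = pos 0 = 'a'
  'd' (pos 3) + 19 = pos 22 = 'w'
  'o' (pos 14) + 19 = pos 7 = 'h'
Result: dawh

dawh


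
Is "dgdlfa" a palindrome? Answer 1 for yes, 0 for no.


Input: dgdlfa
Reversed: afldgd
  Compare pos 0 ('d') with pos 5 ('a'): MISMATCH
  Compare pos 1 ('g') with pos 4 ('f'): MISMATCH
  Compare pos 2 ('d') with pos 3 ('l'): MISMATCH
Result: not a palindrome

0


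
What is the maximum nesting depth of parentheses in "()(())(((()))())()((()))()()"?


Input: "()(())(((()))())()((()))()()"
Tracking depth:
  Position 0 '(': depth becomes 1
  Position 1 ')': depth becomes 0
  Position 2 '(': depth becomes 1
  Position 3 '(': depth becomes 2
  Position 4 ')': depth becomes 1
  Position 5 ')': depth becomes 0
  Position 6 '(': depth becomes 1
  Position 7 '(': depth becomes 2
  Position 8 '(': depth becomes 3
  Position 9 '(': depth becomes 4
  Position 10 ')': depth becomes 3
  Position 11 ')': depth becomes 2
  Position 12 ')': depth becomes 1
  Position 13 '(': depth becomes 2
  Position 14 ')': depth becomes 1
  Position 15 ')': depth becomes 0
  Position 16 '(': depth becomes 1
  Position 17 ')': depth becomes 0
  Position 18 '(': depth becomes 1
  Position 19 '(': depth becomes 2
  Position 20 '(': depth becomes 3
  Position 21 ')': depth becomes 2
  Position 22 ')': depth becomes 1
  Position 23 ')': depth becomes 0
  Position 24 '(': depth becomes 1
  Position 25 ')': depth becomes 0
  Position 26 '(': depth becomes 1
  Position 27 ')': depth becomes 0
Maximum depth reached: 4

4


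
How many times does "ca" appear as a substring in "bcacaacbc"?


Searching for "ca" in "bcacaacbc"
Scanning each position:
  Position 0: "bc" => no
  Position 1: "ca" => MATCH
  Position 2: "ac" => no
  Position 3: "ca" => MATCH
  Position 4: "aa" => no
  Position 5: "ac" => no
  Position 6: "cb" => no
  Position 7: "bc" => no
Total occurrences: 2

2


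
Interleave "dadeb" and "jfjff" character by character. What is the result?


Interleaving "dadeb" and "jfjff":
  Position 0: 'd' from first, 'j' from second => "dj"
  Position 1: 'a' from first, 'f' from second => "af"
  Position 2: 'd' from first, 'j' from second => "dj"
  Position 3: 'e' from first, 'f' from second => "ef"
  Position 4: 'b' from first, 'f' from second => "bf"
Result: djafdjefbf

djafdjefbf


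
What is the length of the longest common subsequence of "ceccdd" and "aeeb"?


LCS of "ceccdd" and "aeeb"
DP table:
           a    e    e    b
      0    0    0    0    0
  c   0    0    0    0    0
  e   0    0    1    1    1
  c   0    0    1    1    1
  c   0    0    1    1    1
  d   0    0    1    1    1
  d   0    0    1    1    1
LCS length = dp[6][4] = 1

1


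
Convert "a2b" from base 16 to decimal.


Input: "a2b" in base 16
Positional expansion:
  Digit 'a' (value 10) x 16^2 = 2560
  Digit '2' (value 2) x 16^1 = 32
  Digit 'b' (value 11) x 16^0 = 11
Sum = 2603

2603


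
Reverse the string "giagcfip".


Input: giagcfip
Reading characters right to left:
  Position 7: 'p'
  Position 6: 'i'
  Position 5: 'f'
  Position 4: 'c'
  Position 3: 'g'
  Position 2: 'a'
  Position 1: 'i'
  Position 0: 'g'
Reversed: pifcgaig

pifcgaig


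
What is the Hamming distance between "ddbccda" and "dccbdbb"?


Comparing "ddbccda" and "dccbdbb" position by position:
  Position 0: 'd' vs 'd' => same
  Position 1: 'd' vs 'c' => differ
  Position 2: 'b' vs 'c' => differ
  Position 3: 'c' vs 'b' => differ
  Position 4: 'c' vs 'd' => differ
  Position 5: 'd' vs 'b' => differ
  Position 6: 'a' vs 'b' => differ
Total differences (Hamming distance): 6

6


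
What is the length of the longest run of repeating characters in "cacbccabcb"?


Input: "cacbccabcb"
Scanning for longest run:
  Position 1 ('a'): new char, reset run to 1
  Position 2 ('c'): new char, reset run to 1
  Position 3 ('b'): new char, reset run to 1
  Position 4 ('c'): new char, reset run to 1
  Position 5 ('c'): continues run of 'c', length=2
  Position 6 ('a'): new char, reset run to 1
  Position 7 ('b'): new char, reset run to 1
  Position 8 ('c'): new char, reset run to 1
  Position 9 ('b'): new char, reset run to 1
Longest run: 'c' with length 2

2


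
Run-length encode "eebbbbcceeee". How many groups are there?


Input: eebbbbcceeee
Scanning for consecutive runs:
  Group 1: 'e' x 2 (positions 0-1)
  Group 2: 'b' x 4 (positions 2-5)
  Group 3: 'c' x 2 (positions 6-7)
  Group 4: 'e' x 4 (positions 8-11)
Total groups: 4

4


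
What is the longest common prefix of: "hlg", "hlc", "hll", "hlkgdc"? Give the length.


Words: hlg, hlc, hll, hlkgdc
  Position 0: all 'h' => match
  Position 1: all 'l' => match
  Position 2: ('g', 'c', 'l', 'k') => mismatch, stop
LCP = "hl" (length 2)

2


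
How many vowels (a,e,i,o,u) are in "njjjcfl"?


Input: njjjcfl
Checking each character:
  'n' at position 0: consonant
  'j' at position 1: consonant
  'j' at position 2: consonant
  'j' at position 3: consonant
  'c' at position 4: consonant
  'f' at position 5: consonant
  'l' at position 6: consonant
Total vowels: 0

0


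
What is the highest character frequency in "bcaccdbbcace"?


Input: bcaccdbbcace
Character counts:
  'a': 2
  'b': 3
  'c': 5
  'd': 1
  'e': 1
Maximum frequency: 5

5


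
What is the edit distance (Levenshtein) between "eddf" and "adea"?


Computing edit distance: "eddf" -> "adea"
DP table:
           a    d    e    a
      0    1    2    3    4
  e   1    1    2    2    3
  d   2    2    1    2    3
  d   3    3    2    2    3
  f   4    4    3    3    3
Edit distance = dp[4][4] = 3

3


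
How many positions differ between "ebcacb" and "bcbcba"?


Comparing "ebcacb" and "bcbcba" position by position:
  Position 0: 'e' vs 'b' => DIFFER
  Position 1: 'b' vs 'c' => DIFFER
  Position 2: 'c' vs 'b' => DIFFER
  Position 3: 'a' vs 'c' => DIFFER
  Position 4: 'c' vs 'b' => DIFFER
  Position 5: 'b' vs 'a' => DIFFER
Positions that differ: 6

6


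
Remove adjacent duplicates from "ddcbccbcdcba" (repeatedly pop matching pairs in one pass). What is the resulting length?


Input: ddcbccbcdcba
Stack-based adjacent duplicate removal:
  Read 'd': push. Stack: d
  Read 'd': matches stack top 'd' => pop. Stack: (empty)
  Read 'c': push. Stack: c
  Read 'b': push. Stack: cb
  Read 'c': push. Stack: cbc
  Read 'c': matches stack top 'c' => pop. Stack: cb
  Read 'b': matches stack top 'b' => pop. Stack: c
  Read 'c': matches stack top 'c' => pop. Stack: (empty)
  Read 'd': push. Stack: d
  Read 'c': push. Stack: dc
  Read 'b': push. Stack: dcb
  Read 'a': push. Stack: dcba
Final stack: "dcba" (length 4)

4


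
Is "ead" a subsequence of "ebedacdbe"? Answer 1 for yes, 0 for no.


Check if "ead" is a subsequence of "ebedacdbe"
Greedy scan:
  Position 0 ('e'): matches sub[0] = 'e'
  Position 1 ('b'): no match needed
  Position 2 ('e'): no match needed
  Position 3 ('d'): no match needed
  Position 4 ('a'): matches sub[1] = 'a'
  Position 5 ('c'): no match needed
  Position 6 ('d'): matches sub[2] = 'd'
  Position 7 ('b'): no match needed
  Position 8 ('e'): no match needed
All 3 characters matched => is a subsequence

1


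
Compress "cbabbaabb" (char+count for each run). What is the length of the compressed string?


Input: cbabbaabb
Runs:
  'c' x 1 => "c1"
  'b' x 1 => "b1"
  'a' x 1 => "a1"
  'b' x 2 => "b2"
  'a' x 2 => "a2"
  'b' x 2 => "b2"
Compressed: "c1b1a1b2a2b2"
Compressed length: 12

12


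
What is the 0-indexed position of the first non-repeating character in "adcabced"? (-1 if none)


Input: adcabced
Character frequencies:
  'a': 2
  'b': 1
  'c': 2
  'd': 2
  'e': 1
Scanning left to right for freq == 1:
  Position 0 ('a'): freq=2, skip
  Position 1 ('d'): freq=2, skip
  Position 2 ('c'): freq=2, skip
  Position 3 ('a'): freq=2, skip
  Position 4 ('b'): unique! => answer = 4

4


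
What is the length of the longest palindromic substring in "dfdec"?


Input: "dfdec"
Checking substrings for palindromes:
  [0:3] "dfd" (len 3) => palindrome
Longest palindromic substring: "dfd" with length 3

3


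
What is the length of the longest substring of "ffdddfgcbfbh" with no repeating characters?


Input: "ffdddfgcbfbh"
Sliding window (track last position of each char):
  Position 0 ('f'): window [0,0] length 1 -- new best
  Position 1 ('f'): repeat (last at 0), move window start to 1
  Position 1 ('f'): window [1,1] length 1
  Position 2 ('d'): window [1,2] length 2 -- new best
  Position 3 ('d'): repeat (last at 2), move window start to 3
  Position 3 ('d'): window [3,3] length 1
  Position 4 ('d'): repeat (last at 3), move window start to 4
  Position 4 ('d'): window [4,4] length 1
  Position 5 ('f'): window [4,5] length 2
  Position 6 ('g'): window [4,6] length 3 -- new best
  Position 7 ('c'): window [4,7] length 4 -- new best
  Position 8 ('b'): window [4,8] length 5 -- new best
  Position 9 ('f'): repeat (last at 5), move window start to 6
  Position 9 ('f'): window [6,9] length 4
  Position 10 ('b'): repeat (last at 8), move window start to 9
  Position 10 ('b'): window [9,10] length 2
  Position 11 ('h'): window [9,11] length 3
Longest substring with no repeats: "dfgcb" with length 5

5


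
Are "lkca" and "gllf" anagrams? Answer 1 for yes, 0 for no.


Strings: "lkca", "gllf"
Sorted first:  ackl
Sorted second: fgll
Differ at position 0: 'a' vs 'f' => not anagrams

0


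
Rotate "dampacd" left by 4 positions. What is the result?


Input: "dampacd", rotate left by 4
First 4 characters: "damp"
Remaining characters: "acd"
Concatenate remaining + first: "acd" + "damp" = "acddamp"

acddamp


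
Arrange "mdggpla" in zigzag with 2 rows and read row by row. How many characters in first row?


Zigzag "mdggpla" into 2 rows:
Placing characters:
  'm' => row 0
  'd' => row 1
  'g' => row 0
  'g' => row 1
  'p' => row 0
  'l' => row 1
  'a' => row 0
Rows:
  Row 0: "mgpa"
  Row 1: "dgl"
First row length: 4

4


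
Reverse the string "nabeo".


Input: nabeo
Reading characters right to left:
  Position 4: 'o'
  Position 3: 'e'
  Position 2: 'b'
  Position 1: 'a'
  Position 0: 'n'
Reversed: oeban

oeban


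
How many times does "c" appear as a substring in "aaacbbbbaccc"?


Searching for "c" in "aaacbbbbaccc"
Scanning each position:
  Position 0: "a" => no
  Position 1: "a" => no
  Position 2: "a" => no
  Position 3: "c" => MATCH
  Position 4: "b" => no
  Position 5: "b" => no
  Position 6: "b" => no
  Position 7: "b" => no
  Position 8: "a" => no
  Position 9: "c" => MATCH
  Position 10: "c" => MATCH
  Position 11: "c" => MATCH
Total occurrences: 4

4


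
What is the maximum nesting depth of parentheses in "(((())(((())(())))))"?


Input: "(((())(((())(())))))"
Tracking depth:
  Position 0 '(': depth becomes 1
  Position 1 '(': depth becomes 2
  Position 2 '(': depth becomes 3
  Position 3 '(': depth becomes 4
  Position 4 ')': depth becomes 3
  Position 5 ')': depth becomes 2
  Position 6 '(': depth becomes 3
  Position 7 '(': depth becomes 4
  Position 8 '(': depth becomes 5
  Position 9 '(': depth becomes 6
  Position 10 ')': depth becomes 5
  Position 11 ')': depth becomes 4
  Position 12 '(': depth becomes 5
  Position 13 '(': depth becomes 6
  Position 14 ')': depth becomes 5
  Position 15 ')': depth becomes 4
  Position 16 ')': depth becomes 3
  Position 17 ')': depth becomes 2
  Position 18 ')': depth becomes 1
  Position 19 ')': depth becomes 0
Maximum depth reached: 6

6


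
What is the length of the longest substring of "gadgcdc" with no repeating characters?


Input: "gadgcdc"
Sliding window (track last position of each char):
  Position 0 ('g'): window [0,0] length 1 -- new best
  Position 1 ('a'): window [0,1] length 2 -- new best
  Position 2 ('d'): window [0,2] length 3 -- new best
  Position 3 ('g'): repeat (last at 0), move window start to 1
  Position 3 ('g'): window [1,3] length 3
  Position 4 ('c'): window [1,4] length 4 -- new best
  Position 5 ('d'): repeat (last at 2), move window start to 3
  Position 5 ('d'): window [3,5] length 3
  Position 6 ('c'): repeat (last at 4), move window start to 5
  Position 6 ('c'): window [5,6] length 2
Longest substring with no repeats: "adgc" with length 4

4
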